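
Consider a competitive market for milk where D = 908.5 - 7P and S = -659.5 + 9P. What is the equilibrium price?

Set D = S: 908.5 - 7P = -659.5 + 9P.
1568 = 16P, so P* = 98.
Q* = 908.5 − 7(98) = 222.5.

P* = 98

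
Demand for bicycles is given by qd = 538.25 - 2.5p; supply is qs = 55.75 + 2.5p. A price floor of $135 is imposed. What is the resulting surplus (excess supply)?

Equilibrium price would be p* = 96.5, so the floor at 135 binds.
At p = 135: qd = 200.75, qs = 393.25.
Surplus = 393.25 − 200.75 = 192.5.

Surplus = 192.5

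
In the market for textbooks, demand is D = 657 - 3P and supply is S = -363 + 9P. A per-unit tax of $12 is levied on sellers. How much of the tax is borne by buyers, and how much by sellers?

Pre-tax equilibrium: P* = 85, Q* = 402.
Tax on sellers shifts supply to S = -363 + 9(P − 12) = -471 + 9P.
657 - 3P = -471 + 9P gives buyer price Pb = 94; sellers receive Ps = 94 − 12 = 82.
New quantity: Q = 657 − 3(94) = 375.
Buyer burden = 94 − 85 = 9; seller burden = 85 − 82 = 3.

Buyers bear $9, sellers bear $3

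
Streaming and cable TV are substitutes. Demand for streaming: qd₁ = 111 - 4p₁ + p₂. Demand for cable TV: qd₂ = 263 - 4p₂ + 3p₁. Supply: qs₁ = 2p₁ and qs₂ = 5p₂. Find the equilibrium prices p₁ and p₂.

Market 1: 111 - 4p₁ + p₂ = 2p₁ → 6p₁ - p₂ = 111.
Market 2: 9p₂ - 3p₁ = 263.
Eliminating p₂: 9×(1) + 1×(2) gives 51p₁ = 1262, so p₁ = 1262/51.
Back-substitute into (2): p₂ = (263 + 3×1262/51) / 9 = 637/17.

p₁ = 1262/51, p₂ = 637/17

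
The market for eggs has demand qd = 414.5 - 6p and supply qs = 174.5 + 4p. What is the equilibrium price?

Set qd = qs: 414.5 - 6p = 174.5 + 4p.
240 = 10p, so p* = 24.
q* = 414.5 − 6(24) = 270.5.

p* = 24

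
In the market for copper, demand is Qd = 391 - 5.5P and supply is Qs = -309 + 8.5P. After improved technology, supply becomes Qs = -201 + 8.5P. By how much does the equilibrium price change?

ΔP = -54/7

Original equilibrium: P* = 50, Q* = 116.
New equilibrium: 391 - 5.5P = -201 + 8.5P, so 592 = 14P and P' = 296/7; Q' = 391 − 5.5(296/7) = 1109/7.
Change in price: 296/7 − 50 = -54/7.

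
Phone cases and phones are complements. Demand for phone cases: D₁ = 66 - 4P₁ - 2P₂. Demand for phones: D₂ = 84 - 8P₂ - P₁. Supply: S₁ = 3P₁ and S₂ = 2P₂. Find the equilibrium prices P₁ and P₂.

Market 1: 66 - 4P₁ - 2P₂ = 3P₁ → 7P₁ + 2P₂ = 66.
Market 2: 10P₂ + P₁ = 84.
Eliminating P₂: 10×(1) − 2×(2) gives 68P₁ = 492, so P₁ = 123/17.
Back-substitute into (2): P₂ = (84 − 1×123/17) / 10 = 261/34.

P₁ = 123/17, P₂ = 261/34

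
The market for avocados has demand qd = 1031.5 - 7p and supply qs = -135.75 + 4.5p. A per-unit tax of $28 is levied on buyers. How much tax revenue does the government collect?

Pre-tax equilibrium: p* = 101.5, q* = 321.
Tax on buyers shifts demand to qd = 1031.5 − 7(p + 28) = 835.5 - 7p.
835.5 - 7p = -135.75 + 4.5p gives seller price ps = 3885/46; buyers pay pb = 3885/46 + 28 = 5173/46.
New quantity: q = 1031.5 − 7(5173/46) = 5619/23.
Revenue = 28 × 5619/23 = 157332/23.

Tax revenue = 157332/23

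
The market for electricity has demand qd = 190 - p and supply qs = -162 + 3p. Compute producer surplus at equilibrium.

Equilibrium: 190 - p = -162 + 3p gives p* = 88, q* = 102.
Supply starts at p = 54 (where qs = 0).
PS = ½(88 − 54)(102) = 1734.

Producer surplus = 1734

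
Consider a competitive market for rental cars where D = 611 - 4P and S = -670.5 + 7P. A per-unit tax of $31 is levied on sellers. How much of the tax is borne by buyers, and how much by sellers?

Buyers bear 217/11, sellers bear 124/11

Pre-tax equilibrium: P* = 116.5, Q* = 145.
Tax on sellers shifts supply to S = -670.5 + 7(P − 31) = -887.5 + 7P.
611 - 4P = -887.5 + 7P gives buyer price Pb = 2997/22; sellers receive Ps = 2997/22 − 31 = 2315/22.
New quantity: Q = 611 − 4(2997/22) = 727/11.
Buyer burden = 2997/22 − 116.5 = 217/11; seller burden = 116.5 − 2315/22 = 124/11.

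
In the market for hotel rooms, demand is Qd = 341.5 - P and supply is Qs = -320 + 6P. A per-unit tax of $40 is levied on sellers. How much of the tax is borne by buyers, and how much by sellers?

Pre-tax equilibrium: P* = 94.5, Q* = 247.
Tax on sellers shifts supply to Qs = -320 + 6(P − 40) = -560 + 6P.
341.5 - P = -560 + 6P gives buyer price Pb = 1803/14; sellers receive Ps = 1803/14 − 40 = 1243/14.
New quantity: Q = 341.5 − 1(1803/14) = 1489/7.
Buyer burden = 1803/14 − 94.5 = 240/7; seller burden = 94.5 − 1243/14 = 40/7.

Buyers bear 240/7, sellers bear 40/7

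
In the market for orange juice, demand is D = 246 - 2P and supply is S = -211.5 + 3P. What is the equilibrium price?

Set D = S: 246 - 2P = -211.5 + 3P.
457.5 = 5P, so P* = 91.5.
Q* = 246 − 2(91.5) = 63.

P* = 91.5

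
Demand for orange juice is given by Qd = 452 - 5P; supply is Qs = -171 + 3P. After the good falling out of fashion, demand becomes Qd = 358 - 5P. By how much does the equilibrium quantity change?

Original equilibrium: P* = 77.875, Q* = 62.625.
New equilibrium: 358 - 5P = -171 + 3P, so 529 = 8P and P' = 66.125; Q' = 358 − 5(66.125) = 27.375.
Change in quantity: 27.375 − 62.625 = -35.25.

ΔQ = -35.25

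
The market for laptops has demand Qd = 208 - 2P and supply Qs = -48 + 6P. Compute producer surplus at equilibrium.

Equilibrium: 208 - 2P = -48 + 6P gives P* = 32, Q* = 144.
Supply starts at P = 8 (where Qs = 0).
PS = ½(32 − 8)(144) = 1728.

Producer surplus = 1728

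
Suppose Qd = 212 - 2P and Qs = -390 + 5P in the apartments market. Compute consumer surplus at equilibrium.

Equilibrium: 212 - 2P = -390 + 5P gives P* = 86, Q* = 40.
Demand choke price (Qd = 0): P = 106.
CS = ½(106 − 86)(40) = 400.

Consumer surplus = 400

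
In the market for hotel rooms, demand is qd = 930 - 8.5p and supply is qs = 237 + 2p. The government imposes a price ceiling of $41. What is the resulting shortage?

Equilibrium price would be p* = 66, so the ceiling at 41 binds.
At p = 41: qd = 930 − 8.5(41) = 581.5, qs = 237 + 2(41) = 319.
Shortage = 581.5 − 319 = 262.5.

Shortage = 262.5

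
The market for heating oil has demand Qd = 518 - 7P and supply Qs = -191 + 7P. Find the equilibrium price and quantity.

P* = 709/14, Q* = 163.5

Set Qd = Qs: 518 - 7P = -191 + 7P.
709 = 14P, so P* = 709/14.
Q* = 518 − 7(709/14) = 163.5.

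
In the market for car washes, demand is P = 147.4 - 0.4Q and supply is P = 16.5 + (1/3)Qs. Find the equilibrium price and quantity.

P* = 76, Q* = 178.5

Set the two price expressions equal: 147.4 - 0.4Q = 16.5 + (1/3)Q.
130.9 = (11/15)Q, so Q* = 178.5.
P* = 147.4 − (0.4)(178.5) = 76.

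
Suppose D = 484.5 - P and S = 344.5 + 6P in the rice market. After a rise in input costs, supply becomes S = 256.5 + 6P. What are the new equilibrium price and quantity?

Original equilibrium: P* = 20, Q* = 464.5.
New equilibrium: 484.5 - P = 256.5 + 6P, so 228 = 7P and P' = 228/7; Q' = 484.5 − 1(228/7) = 6327/14.

P' = 228/7, Q' = 6327/14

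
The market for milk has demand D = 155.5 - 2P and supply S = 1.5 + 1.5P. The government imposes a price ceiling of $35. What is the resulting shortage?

Equilibrium price would be P* = 44, so the ceiling at 35 binds.
At P = 35: D = 155.5 − 2(35) = 85.5, S = 1.5 + 1.5(35) = 54.
Shortage = 85.5 − 54 = 31.5.

Shortage = 31.5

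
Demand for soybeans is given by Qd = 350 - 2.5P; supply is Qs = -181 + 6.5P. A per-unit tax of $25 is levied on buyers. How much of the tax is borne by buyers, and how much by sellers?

Pre-tax equilibrium: P* = 59, Q* = 202.5.
Tax on buyers shifts demand to Qd = 350 − 2.5(P + 25) = 287.5 - 2.5P.
287.5 - 2.5P = -181 + 6.5P gives seller price Ps = 937/18; buyers pay Pb = 937/18 + 25 = 1387/18.
New quantity: Q = 350 − 2.5(1387/18) = 5665/36.
Buyer burden = 1387/18 − 59 = 325/18; seller burden = 59 − 937/18 = 125/18.

Buyers bear 325/18, sellers bear 125/18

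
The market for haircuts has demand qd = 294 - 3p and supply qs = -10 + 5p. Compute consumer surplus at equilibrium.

Consumer surplus = 5400

Equilibrium: 294 - 3p = -10 + 5p gives p* = 38, q* = 180.
Demand choke price (qd = 0): p = 98.
CS = ½(98 − 38)(180) = 5400.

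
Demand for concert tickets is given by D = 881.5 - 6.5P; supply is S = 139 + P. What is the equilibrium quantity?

Set D = S: 881.5 - 6.5P = 139 + P.
742.5 = 7.5P, so P* = 99.
Q* = 881.5 − 6.5(99) = 238.

Q* = 238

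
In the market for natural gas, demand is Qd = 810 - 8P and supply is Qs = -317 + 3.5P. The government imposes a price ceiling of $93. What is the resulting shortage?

Equilibrium price would be P* = 98, so the ceiling at 93 binds.
At P = 93: Qd = 810 − 8(93) = 66, Qs = -317 + 3.5(93) = 8.5.
Shortage = 66 − 8.5 = 57.5.

Shortage = 57.5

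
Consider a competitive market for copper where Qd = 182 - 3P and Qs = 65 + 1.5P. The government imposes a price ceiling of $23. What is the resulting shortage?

Equilibrium price would be P* = 26, so the ceiling at 23 binds.
At P = 23: Qd = 182 − 3(23) = 113, Qs = 65 + 1.5(23) = 99.5.
Shortage = 113 − 99.5 = 13.5.

Shortage = 13.5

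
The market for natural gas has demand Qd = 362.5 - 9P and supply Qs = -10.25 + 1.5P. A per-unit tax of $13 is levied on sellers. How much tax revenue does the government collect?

Tax revenue = 2392/7

Pre-tax equilibrium: P* = 35.5, Q* = 43.
Tax on sellers shifts supply to Qs = -10.25 + 1.5(P − 13) = -29.75 + 1.5P.
362.5 - 9P = -29.75 + 1.5P gives buyer price Pb = 523/14; sellers receive Ps = 523/14 − 13 = 341/14.
New quantity: Q = 362.5 − 9(523/14) = 184/7.
Revenue = 13 × 184/7 = 2392/7.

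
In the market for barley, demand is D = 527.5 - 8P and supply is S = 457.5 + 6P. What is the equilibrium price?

P* = 5

Set D = S: 527.5 - 8P = 457.5 + 6P.
70 = 14P, so P* = 5.
Q* = 527.5 − 8(5) = 487.5.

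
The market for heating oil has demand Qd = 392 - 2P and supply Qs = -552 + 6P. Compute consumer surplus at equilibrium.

Consumer surplus = 6084

Equilibrium: 392 - 2P = -552 + 6P gives P* = 118, Q* = 156.
Demand choke price (Qd = 0): P = 196.
CS = ½(196 − 118)(156) = 6084.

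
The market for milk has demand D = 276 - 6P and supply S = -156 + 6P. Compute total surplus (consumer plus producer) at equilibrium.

Equilibrium: 276 - 6P = -156 + 6P gives P* = 36, Q* = 60.
Demand choke price: P = 46; supply starts at P = 26.
CS = ½(46 − 36)(60) = 300; PS = ½(36 − 26)(60) = 300.

Total surplus = 600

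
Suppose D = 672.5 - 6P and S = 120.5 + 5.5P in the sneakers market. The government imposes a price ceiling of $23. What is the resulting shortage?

Equilibrium price would be P* = 48, so the ceiling at 23 binds.
At P = 23: D = 672.5 − 6(23) = 534.5, S = 120.5 + 5.5(23) = 247.
Shortage = 534.5 − 247 = 287.5.

Shortage = 287.5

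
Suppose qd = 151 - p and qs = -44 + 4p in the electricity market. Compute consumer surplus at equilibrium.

Equilibrium: 151 - p = -44 + 4p gives p* = 39, q* = 112.
Demand choke price (qd = 0): p = 151.
CS = ½(151 − 39)(112) = 6272.

Consumer surplus = 6272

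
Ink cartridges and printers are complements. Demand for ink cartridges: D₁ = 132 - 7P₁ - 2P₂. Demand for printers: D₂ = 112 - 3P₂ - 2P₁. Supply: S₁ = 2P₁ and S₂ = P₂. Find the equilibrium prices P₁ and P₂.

P₁ = 9.5, P₂ = 23.25

Market 1: 132 - 7P₁ - 2P₂ = 2P₁ → 9P₁ + 2P₂ = 132.
Market 2: 4P₂ + 2P₁ = 112.
Eliminating P₂: 4×(1) − 2×(2) gives 32P₁ = 304, so P₁ = 9.5.
Back-substitute into (2): P₂ = (112 − 2×9.5) / 4 = 23.25.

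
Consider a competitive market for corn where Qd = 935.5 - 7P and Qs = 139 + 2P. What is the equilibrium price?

P* = 88.5

Set Qd = Qs: 935.5 - 7P = 139 + 2P.
796.5 = 9P, so P* = 88.5.
Q* = 935.5 − 7(88.5) = 316.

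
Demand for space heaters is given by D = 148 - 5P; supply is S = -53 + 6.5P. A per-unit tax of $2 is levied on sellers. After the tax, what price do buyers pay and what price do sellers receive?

Pre-tax equilibrium: P* = 402/23, Q* = 1394/23.
Tax on sellers shifts supply to S = -53 + 6.5(P − 2) = -66 + 6.5P.
148 - 5P = -66 + 6.5P gives buyer price Pb = 428/23; sellers receive Ps = 428/23 − 2 = 382/23.
New quantity: Q = 148 − 5(428/23) = 1264/23.

Buyers pay 428/23, sellers receive 382/23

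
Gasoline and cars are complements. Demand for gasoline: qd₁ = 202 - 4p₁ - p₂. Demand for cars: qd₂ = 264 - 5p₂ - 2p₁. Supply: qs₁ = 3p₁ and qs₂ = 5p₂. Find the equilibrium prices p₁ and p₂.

Market 1: 202 - 4p₁ - p₂ = 3p₁ → 7p₁ + p₂ = 202.
Market 2: 10p₂ + 2p₁ = 264.
Eliminating p₂: 10×(1) − 1×(2) gives 68p₁ = 1756, so p₁ = 439/17.
Back-substitute into (2): p₂ = (264 − 2×439/17) / 10 = 361/17.

p₁ = 439/17, p₂ = 361/17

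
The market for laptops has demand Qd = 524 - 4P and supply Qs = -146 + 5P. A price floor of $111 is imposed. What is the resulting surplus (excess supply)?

Equilibrium price would be P* = 670/9, so the floor at 111 binds.
At P = 111: Qd = 80, Qs = 409.
Surplus = 409 − 80 = 329.

Surplus = 329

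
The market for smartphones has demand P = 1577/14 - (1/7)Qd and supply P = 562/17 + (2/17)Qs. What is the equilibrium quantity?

Q* = 305.5

Set the two price expressions equal: 1577/14 - (1/7)Q = 562/17 + (2/17)Q.
18941/238 = (31/119)Q, so Q* = 305.5.
P* = 1577/14 − (1/7)(305.5) = 69.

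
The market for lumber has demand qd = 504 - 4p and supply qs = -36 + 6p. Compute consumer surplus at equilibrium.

Consumer surplus = 10368

Equilibrium: 504 - 4p = -36 + 6p gives p* = 54, q* = 288.
Demand choke price (qd = 0): p = 126.
CS = ½(126 − 54)(288) = 10368.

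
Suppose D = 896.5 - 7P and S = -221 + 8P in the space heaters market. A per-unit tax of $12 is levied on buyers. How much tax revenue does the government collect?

Tax revenue = 3962.4

Pre-tax equilibrium: P* = 74.5, Q* = 375.
Tax on buyers shifts demand to D = 896.5 − 7(P + 12) = 812.5 - 7P.
812.5 - 7P = -221 + 8P gives seller price Ps = 68.9; buyers pay Pb = 68.9 + 12 = 80.9.
New quantity: Q = 896.5 − 7(80.9) = 330.2.
Revenue = 12 × 330.2 = 3962.4.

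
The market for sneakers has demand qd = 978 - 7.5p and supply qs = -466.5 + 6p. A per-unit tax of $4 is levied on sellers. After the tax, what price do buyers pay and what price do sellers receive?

Buyers pay 979/9, sellers receive 943/9

Pre-tax equilibrium: p* = 107, q* = 175.5.
Tax on sellers shifts supply to qs = -466.5 + 6(p − 4) = -490.5 + 6p.
978 - 7.5p = -490.5 + 6p gives buyer price pb = 979/9; sellers receive ps = 979/9 − 4 = 943/9.
New quantity: q = 978 − 7.5(979/9) = 973/6.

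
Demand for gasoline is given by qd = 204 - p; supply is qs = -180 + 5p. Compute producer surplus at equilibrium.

Producer surplus = 1960

Equilibrium: 204 - p = -180 + 5p gives p* = 64, q* = 140.
Supply starts at p = 36 (where qs = 0).
PS = ½(64 − 36)(140) = 1960.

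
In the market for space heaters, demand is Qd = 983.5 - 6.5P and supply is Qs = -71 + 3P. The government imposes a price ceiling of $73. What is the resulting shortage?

Shortage = 361

Equilibrium price would be P* = 111, so the ceiling at 73 binds.
At P = 73: Qd = 983.5 − 6.5(73) = 509, Qs = -71 + 3(73) = 148.
Shortage = 509 − 148 = 361.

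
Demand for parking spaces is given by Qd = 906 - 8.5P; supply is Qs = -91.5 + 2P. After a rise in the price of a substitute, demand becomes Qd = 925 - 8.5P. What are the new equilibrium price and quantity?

P' = 2033/21, Q' = 4289/42

Original equilibrium: P* = 95, Q* = 98.5.
New equilibrium: 925 - 8.5P = -91.5 + 2P, so 1016.5 = 10.5P and P' = 2033/21; Q' = 925 − 8.5(2033/21) = 4289/42.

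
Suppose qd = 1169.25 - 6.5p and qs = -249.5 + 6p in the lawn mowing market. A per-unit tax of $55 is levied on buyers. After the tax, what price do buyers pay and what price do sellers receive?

Buyers pay $139.9, sellers receive $84.9

Pre-tax equilibrium: p* = 113.5, q* = 431.5.
Tax on buyers shifts demand to qd = 1169.25 − 6.5(p + 55) = 811.75 - 6.5p.
811.75 - 6.5p = -249.5 + 6p gives seller price ps = 84.9; buyers pay pb = 84.9 + 55 = 139.9.
New quantity: q = 1169.25 − 6.5(139.9) = 259.9.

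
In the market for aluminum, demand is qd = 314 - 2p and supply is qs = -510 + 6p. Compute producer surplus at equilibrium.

Equilibrium: 314 - 2p = -510 + 6p gives p* = 103, q* = 108.
Supply starts at p = 85 (where qs = 0).
PS = ½(103 − 85)(108) = 972.

Producer surplus = 972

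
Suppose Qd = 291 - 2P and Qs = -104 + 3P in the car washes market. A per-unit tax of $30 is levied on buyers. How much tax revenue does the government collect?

Pre-tax equilibrium: P* = 79, Q* = 133.
Tax on buyers shifts demand to Qd = 291 − 2(P + 30) = 231 - 2P.
231 - 2P = -104 + 3P gives seller price Ps = 67; buyers pay Pb = 67 + 30 = 97.
New quantity: Q = 291 − 2(97) = 97.
Revenue = 30 × 97 = 2910.

Tax revenue = 2910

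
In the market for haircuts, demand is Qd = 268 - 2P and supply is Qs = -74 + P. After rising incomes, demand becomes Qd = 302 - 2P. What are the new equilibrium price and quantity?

P' = 376/3, Q' = 154/3

Original equilibrium: P* = 114, Q* = 40.
New equilibrium: 302 - 2P = -74 + P, so 376 = 3P and P' = 376/3; Q' = 302 − 2(376/3) = 154/3.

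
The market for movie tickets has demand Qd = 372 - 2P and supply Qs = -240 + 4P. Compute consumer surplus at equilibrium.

Consumer surplus = 7056

Equilibrium: 372 - 2P = -240 + 4P gives P* = 102, Q* = 168.
Demand choke price (Qd = 0): P = 186.
CS = ½(186 − 102)(168) = 7056.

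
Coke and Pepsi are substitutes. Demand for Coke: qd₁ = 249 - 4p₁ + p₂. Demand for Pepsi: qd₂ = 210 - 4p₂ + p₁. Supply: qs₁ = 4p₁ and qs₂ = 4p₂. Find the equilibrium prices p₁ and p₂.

p₁ = 734/21, p₂ = 643/21

Market 1: 249 - 4p₁ + p₂ = 4p₁ → 8p₁ - p₂ = 249.
Market 2: 8p₂ - p₁ = 210.
Eliminating p₂: 8×(1) + 1×(2) gives 63p₁ = 2202, so p₁ = 734/21.
Back-substitute into (2): p₂ = (210 + 1×734/21) / 8 = 643/21.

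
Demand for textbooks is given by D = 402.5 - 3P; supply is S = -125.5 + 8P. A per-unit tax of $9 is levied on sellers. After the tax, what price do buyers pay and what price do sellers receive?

Pre-tax equilibrium: P* = 48, Q* = 258.5.
Tax on sellers shifts supply to S = -125.5 + 8(P − 9) = -197.5 + 8P.
402.5 - 3P = -197.5 + 8P gives buyer price Pb = 600/11; sellers receive Ps = 600/11 − 9 = 501/11.
New quantity: Q = 402.5 − 3(600/11) = 5255/22.

Buyers pay 600/11, sellers receive 501/11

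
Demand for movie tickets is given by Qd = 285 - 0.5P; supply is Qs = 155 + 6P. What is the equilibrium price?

Set Qd = Qs: 285 - 0.5P = 155 + 6P.
130 = 6.5P, so P* = 20.
Q* = 285 − 0.5(20) = 275.

P* = 20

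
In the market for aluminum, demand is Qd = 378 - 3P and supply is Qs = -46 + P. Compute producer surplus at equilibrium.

Producer surplus = 1800

Equilibrium: 378 - 3P = -46 + P gives P* = 106, Q* = 60.
Supply starts at P = 46 (where Qs = 0).
PS = ½(106 − 46)(60) = 1800.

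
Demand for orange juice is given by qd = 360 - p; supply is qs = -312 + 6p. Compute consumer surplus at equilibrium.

Equilibrium: 360 - p = -312 + 6p gives p* = 96, q* = 264.
Demand choke price (qd = 0): p = 360.
CS = ½(360 − 96)(264) = 34848.

Consumer surplus = 34848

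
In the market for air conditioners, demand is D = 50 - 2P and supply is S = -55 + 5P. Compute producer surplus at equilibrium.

Equilibrium: 50 - 2P = -55 + 5P gives P* = 15, Q* = 20.
Supply starts at P = 11 (where S = 0).
PS = ½(15 − 11)(20) = 40.

Producer surplus = 40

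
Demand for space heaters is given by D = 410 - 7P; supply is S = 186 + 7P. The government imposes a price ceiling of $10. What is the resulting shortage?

Equilibrium price would be P* = 16, so the ceiling at 10 binds.
At P = 10: D = 410 − 7(10) = 340, S = 186 + 7(10) = 256.
Shortage = 340 − 256 = 84.

Shortage = 84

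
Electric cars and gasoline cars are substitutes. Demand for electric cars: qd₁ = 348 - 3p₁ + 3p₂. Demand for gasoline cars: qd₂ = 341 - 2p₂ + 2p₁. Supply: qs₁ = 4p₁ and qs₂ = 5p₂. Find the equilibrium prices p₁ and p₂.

p₁ = 3459/43, p₂ = 3083/43

Market 1: 348 - 3p₁ + 3p₂ = 4p₁ → 7p₁ - 3p₂ = 348.
Market 2: 7p₂ - 2p₁ = 341.
Eliminating p₂: 7×(1) + 3×(2) gives 43p₁ = 3459, so p₁ = 3459/43.
Back-substitute into (2): p₂ = (341 + 2×3459/43) / 7 = 3083/43.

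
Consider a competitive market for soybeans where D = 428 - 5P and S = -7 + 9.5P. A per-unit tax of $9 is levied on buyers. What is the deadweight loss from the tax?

Pre-tax equilibrium: P* = 30, Q* = 278.
Tax on buyers shifts demand to D = 428 − 5(P + 9) = 383 - 5P.
383 - 5P = -7 + 9.5P gives seller price Ps = 780/29; buyers pay Pb = 780/29 + 9 = 1041/29.
New quantity: Q = 428 − 5(1041/29) = 7207/29.
DWL = ½ × 9 × (278 − 7207/29) = 7695/58.

Deadweight loss = 7695/58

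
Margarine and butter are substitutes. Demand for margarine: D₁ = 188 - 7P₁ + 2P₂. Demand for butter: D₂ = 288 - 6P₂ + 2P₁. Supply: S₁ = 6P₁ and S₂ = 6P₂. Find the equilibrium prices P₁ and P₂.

P₁ = 354/19, P₂ = 515/19

Market 1: 188 - 7P₁ + 2P₂ = 6P₁ → 13P₁ - 2P₂ = 188.
Market 2: 12P₂ - 2P₁ = 288.
Eliminating P₂: 12×(1) + 2×(2) gives 152P₁ = 2832, so P₁ = 354/19.
Back-substitute into (2): P₂ = (288 + 2×354/19) / 12 = 515/19.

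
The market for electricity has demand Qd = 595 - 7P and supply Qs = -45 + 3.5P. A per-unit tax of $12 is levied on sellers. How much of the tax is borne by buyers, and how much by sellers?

Buyers bear $4, sellers bear $8

Pre-tax equilibrium: P* = 1280/21, Q* = 505/3.
Tax on sellers shifts supply to Qs = -45 + 3.5(P − 12) = -87 + 3.5P.
595 - 7P = -87 + 3.5P gives buyer price Pb = 1364/21; sellers receive Ps = 1364/21 − 12 = 1112/21.
New quantity: Q = 595 − 7(1364/21) = 421/3.
Buyer burden = 1364/21 − 1280/21 = 4; seller burden = 1280/21 − 1112/21 = 8.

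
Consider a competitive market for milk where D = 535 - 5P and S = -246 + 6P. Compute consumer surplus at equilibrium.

Consumer surplus = 3240

Equilibrium: 535 - 5P = -246 + 6P gives P* = 71, Q* = 180.
Demand choke price (D = 0): P = 107.
CS = ½(107 − 71)(180) = 3240.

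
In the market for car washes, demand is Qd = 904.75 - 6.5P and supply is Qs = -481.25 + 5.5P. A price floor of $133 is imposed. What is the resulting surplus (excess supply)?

Surplus = 210

Equilibrium price would be P* = 115.5, so the floor at 133 binds.
At P = 133: Qd = 40.25, Qs = 250.25.
Surplus = 250.25 − 40.25 = 210.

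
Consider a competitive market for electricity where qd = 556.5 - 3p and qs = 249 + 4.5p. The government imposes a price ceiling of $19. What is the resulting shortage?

Shortage = 165

Equilibrium price would be p* = 41, so the ceiling at 19 binds.
At p = 19: qd = 556.5 − 3(19) = 499.5, qs = 249 + 4.5(19) = 334.5.
Shortage = 499.5 − 334.5 = 165.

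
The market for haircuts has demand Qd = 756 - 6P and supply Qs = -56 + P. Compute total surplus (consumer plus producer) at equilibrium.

Equilibrium: 756 - 6P = -56 + P gives P* = 116, Q* = 60.
Demand choke price: P = 126; supply starts at P = 56.
CS = ½(126 − 116)(60) = 300; PS = ½(116 − 56)(60) = 1800.

Total surplus = 2100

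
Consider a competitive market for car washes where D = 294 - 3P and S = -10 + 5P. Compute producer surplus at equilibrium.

Producer surplus = 3240

Equilibrium: 294 - 3P = -10 + 5P gives P* = 38, Q* = 180.
Supply starts at P = 2 (where S = 0).
PS = ½(38 − 2)(180) = 3240.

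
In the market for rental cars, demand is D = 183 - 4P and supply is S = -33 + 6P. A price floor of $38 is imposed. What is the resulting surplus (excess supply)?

Equilibrium price would be P* = 21.6, so the floor at 38 binds.
At P = 38: D = 31, S = 195.
Surplus = 195 − 31 = 164.

Surplus = 164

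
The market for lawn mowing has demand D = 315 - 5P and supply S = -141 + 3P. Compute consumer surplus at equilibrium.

Equilibrium: 315 - 5P = -141 + 3P gives P* = 57, Q* = 30.
Demand choke price (D = 0): P = 63.
CS = ½(63 − 57)(30) = 90.

Consumer surplus = 90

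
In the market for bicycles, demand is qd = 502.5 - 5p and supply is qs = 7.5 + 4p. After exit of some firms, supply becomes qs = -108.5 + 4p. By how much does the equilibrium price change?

Δp = 116/9

Original equilibrium: p* = 55, q* = 227.5.
New equilibrium: 502.5 - 5p = -108.5 + 4p, so 611 = 9p and p' = 611/9; q' = 502.5 − 5(611/9) = 2935/18.
Change in price: 611/9 − 55 = 116/9.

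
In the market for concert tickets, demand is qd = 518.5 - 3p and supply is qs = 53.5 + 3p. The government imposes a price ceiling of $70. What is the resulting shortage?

Equilibrium price would be p* = 77.5, so the ceiling at 70 binds.
At p = 70: qd = 518.5 − 3(70) = 308.5, qs = 53.5 + 3(70) = 263.5.
Shortage = 308.5 − 263.5 = 45.

Shortage = 45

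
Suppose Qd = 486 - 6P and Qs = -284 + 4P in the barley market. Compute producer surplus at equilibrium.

Equilibrium: 486 - 6P = -284 + 4P gives P* = 77, Q* = 24.
Supply starts at P = 71 (where Qs = 0).
PS = ½(77 − 71)(24) = 72.

Producer surplus = 72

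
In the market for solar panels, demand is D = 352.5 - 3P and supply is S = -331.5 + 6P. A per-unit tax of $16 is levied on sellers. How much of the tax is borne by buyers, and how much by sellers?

Pre-tax equilibrium: P* = 76, Q* = 124.5.
Tax on sellers shifts supply to S = -331.5 + 6(P − 16) = -427.5 + 6P.
352.5 - 3P = -427.5 + 6P gives buyer price Pb = 260/3; sellers receive Ps = 260/3 − 16 = 212/3.
New quantity: Q = 352.5 − 3(260/3) = 92.5.
Buyer burden = 260/3 − 76 = 32/3; seller burden = 76 − 212/3 = 16/3.

Buyers bear 32/3, sellers bear 16/3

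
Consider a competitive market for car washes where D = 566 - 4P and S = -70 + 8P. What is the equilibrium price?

Set D = S: 566 - 4P = -70 + 8P.
636 = 12P, so P* = 53.
Q* = 566 − 4(53) = 354.

P* = 53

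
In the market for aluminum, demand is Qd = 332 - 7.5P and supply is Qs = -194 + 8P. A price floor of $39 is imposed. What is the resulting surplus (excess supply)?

Surplus = 78.5

Equilibrium price would be P* = 1052/31, so the floor at 39 binds.
At P = 39: Qd = 39.5, Qs = 118.
Surplus = 118 − 39.5 = 78.5.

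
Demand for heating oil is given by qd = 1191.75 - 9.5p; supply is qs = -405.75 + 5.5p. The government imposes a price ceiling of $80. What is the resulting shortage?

Equilibrium price would be p* = 106.5, so the ceiling at 80 binds.
At p = 80: qd = 1191.75 − 9.5(80) = 431.75, qs = -405.75 + 5.5(80) = 34.25.
Shortage = 431.75 − 34.25 = 397.5.

Shortage = 397.5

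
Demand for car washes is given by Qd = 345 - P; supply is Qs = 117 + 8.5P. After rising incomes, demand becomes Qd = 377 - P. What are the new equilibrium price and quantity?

Original equilibrium: P* = 24, Q* = 321.
New equilibrium: 377 - P = 117 + 8.5P, so 260 = 9.5P and P' = 520/19; Q' = 377 − 1(520/19) = 6643/19.

P' = 520/19, Q' = 6643/19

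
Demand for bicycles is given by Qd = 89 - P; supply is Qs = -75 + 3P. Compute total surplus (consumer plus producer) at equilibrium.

Equilibrium: 89 - P = -75 + 3P gives P* = 41, Q* = 48.
Demand choke price: P = 89; supply starts at P = 25.
CS = ½(89 − 41)(48) = 1152; PS = ½(41 − 25)(48) = 384.

Total surplus = 1536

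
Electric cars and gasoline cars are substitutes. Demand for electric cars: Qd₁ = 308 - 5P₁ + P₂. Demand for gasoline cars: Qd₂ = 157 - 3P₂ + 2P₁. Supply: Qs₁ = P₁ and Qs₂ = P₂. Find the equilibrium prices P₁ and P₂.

P₁ = 1389/22, P₂ = 779/11

Market 1: 308 - 5P₁ + P₂ = P₁ → 6P₁ - P₂ = 308.
Market 2: 4P₂ - 2P₁ = 157.
Eliminating P₂: 4×(1) + 1×(2) gives 22P₁ = 1389, so P₁ = 1389/22.
Back-substitute into (2): P₂ = (157 + 2×1389/22) / 4 = 779/11.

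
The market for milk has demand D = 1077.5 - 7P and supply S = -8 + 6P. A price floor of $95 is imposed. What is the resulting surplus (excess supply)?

Surplus = 149.5

Equilibrium price would be P* = 83.5, so the floor at 95 binds.
At P = 95: D = 412.5, S = 562.
Surplus = 562 − 412.5 = 149.5.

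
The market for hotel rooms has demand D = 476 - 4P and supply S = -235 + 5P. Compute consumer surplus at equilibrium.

Consumer surplus = 3200

Equilibrium: 476 - 4P = -235 + 5P gives P* = 79, Q* = 160.
Demand choke price (D = 0): P = 119.
CS = ½(119 − 79)(160) = 3200.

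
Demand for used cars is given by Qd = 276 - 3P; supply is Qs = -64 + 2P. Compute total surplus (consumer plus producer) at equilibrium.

Equilibrium: 276 - 3P = -64 + 2P gives P* = 68, Q* = 72.
Demand choke price: P = 92; supply starts at P = 32.
CS = ½(92 − 68)(72) = 864; PS = ½(68 − 32)(72) = 1296.

Total surplus = 2160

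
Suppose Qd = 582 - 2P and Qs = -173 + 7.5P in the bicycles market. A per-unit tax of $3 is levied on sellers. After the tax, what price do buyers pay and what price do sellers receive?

Pre-tax equilibrium: P* = 1510/19, Q* = 8038/19.
Tax on sellers shifts supply to Qs = -173 + 7.5(P − 3) = -195.5 + 7.5P.
582 - 2P = -195.5 + 7.5P gives buyer price Pb = 1555/19; sellers receive Ps = 1555/19 − 3 = 1498/19.
New quantity: Q = 582 − 2(1555/19) = 7948/19.

Buyers pay 1555/19, sellers receive 1498/19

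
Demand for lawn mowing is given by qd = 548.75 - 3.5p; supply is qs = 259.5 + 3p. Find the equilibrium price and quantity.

Set qd = qs: 548.75 - 3.5p = 259.5 + 3p.
289.25 = 6.5p, so p* = 44.5.
q* = 548.75 − 3.5(44.5) = 393.

p* = 44.5, q* = 393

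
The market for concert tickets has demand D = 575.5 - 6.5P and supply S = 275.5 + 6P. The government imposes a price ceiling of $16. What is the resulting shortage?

Shortage = 100

Equilibrium price would be P* = 24, so the ceiling at 16 binds.
At P = 16: D = 575.5 − 6.5(16) = 471.5, S = 275.5 + 6(16) = 371.5.
Shortage = 471.5 − 371.5 = 100.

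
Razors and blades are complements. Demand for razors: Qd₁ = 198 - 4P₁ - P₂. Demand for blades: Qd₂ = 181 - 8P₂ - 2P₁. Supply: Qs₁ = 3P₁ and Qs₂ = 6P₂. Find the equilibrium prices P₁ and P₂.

P₁ = 2591/96, P₂ = 871/96

Market 1: 198 - 4P₁ - P₂ = 3P₁ → 7P₁ + P₂ = 198.
Market 2: 14P₂ + 2P₁ = 181.
Eliminating P₂: 14×(1) − 1×(2) gives 96P₁ = 2591, so P₁ = 2591/96.
Back-substitute into (2): P₂ = (181 − 2×2591/96) / 14 = 871/96.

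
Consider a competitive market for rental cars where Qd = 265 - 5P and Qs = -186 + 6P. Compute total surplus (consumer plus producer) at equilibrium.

Equilibrium: 265 - 5P = -186 + 6P gives P* = 41, Q* = 60.
Demand choke price: P = 53; supply starts at P = 31.
CS = ½(53 − 41)(60) = 360; PS = ½(41 − 31)(60) = 300.

Total surplus = 660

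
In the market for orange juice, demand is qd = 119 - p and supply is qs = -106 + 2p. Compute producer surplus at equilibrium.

Equilibrium: 119 - p = -106 + 2p gives p* = 75, q* = 44.
Supply starts at p = 53 (where qs = 0).
PS = ½(75 − 53)(44) = 484.

Producer surplus = 484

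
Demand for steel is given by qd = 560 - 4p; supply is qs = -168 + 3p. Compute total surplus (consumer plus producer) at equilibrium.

Equilibrium: 560 - 4p = -168 + 3p gives p* = 104, q* = 144.
Demand choke price: p = 140; supply starts at p = 56.
CS = ½(140 − 104)(144) = 2592; PS = ½(104 − 56)(144) = 3456.

Total surplus = 6048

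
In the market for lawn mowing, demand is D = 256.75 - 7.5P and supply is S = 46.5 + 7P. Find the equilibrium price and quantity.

P* = 14.5, Q* = 148

Set D = S: 256.75 - 7.5P = 46.5 + 7P.
210.25 = 14.5P, so P* = 14.5.
Q* = 256.75 − 7.5(14.5) = 148.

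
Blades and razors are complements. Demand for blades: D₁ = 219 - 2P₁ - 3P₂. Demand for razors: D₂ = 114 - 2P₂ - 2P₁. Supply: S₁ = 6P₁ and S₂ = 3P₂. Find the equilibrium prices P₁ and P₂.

Market 1: 219 - 2P₁ - 3P₂ = 6P₁ → 8P₁ + 3P₂ = 219.
Market 2: 5P₂ + 2P₁ = 114.
Eliminating P₂: 5×(1) − 3×(2) gives 34P₁ = 753, so P₁ = 753/34.
Back-substitute into (2): P₂ = (114 − 2×753/34) / 5 = 237/17.

P₁ = 753/34, P₂ = 237/17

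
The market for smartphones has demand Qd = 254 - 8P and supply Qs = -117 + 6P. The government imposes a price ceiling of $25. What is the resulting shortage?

Equilibrium price would be P* = 26.5, so the ceiling at 25 binds.
At P = 25: Qd = 254 − 8(25) = 54, Qs = -117 + 6(25) = 33.
Shortage = 54 − 33 = 21.

Shortage = 21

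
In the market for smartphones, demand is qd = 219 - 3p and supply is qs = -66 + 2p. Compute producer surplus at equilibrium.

Producer surplus = 576

Equilibrium: 219 - 3p = -66 + 2p gives p* = 57, q* = 48.
Supply starts at p = 33 (where qs = 0).
PS = ½(57 − 33)(48) = 576.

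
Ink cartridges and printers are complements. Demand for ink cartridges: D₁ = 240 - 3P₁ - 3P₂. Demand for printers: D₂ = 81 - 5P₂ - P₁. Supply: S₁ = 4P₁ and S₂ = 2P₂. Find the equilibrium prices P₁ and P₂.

Market 1: 240 - 3P₁ - 3P₂ = 4P₁ → 7P₁ + 3P₂ = 240.
Market 2: 7P₂ + P₁ = 81.
Eliminating P₂: 7×(1) − 3×(2) gives 46P₁ = 1437, so P₁ = 1437/46.
Back-substitute into (2): P₂ = (81 − 1×1437/46) / 7 = 327/46.

P₁ = 1437/46, P₂ = 327/46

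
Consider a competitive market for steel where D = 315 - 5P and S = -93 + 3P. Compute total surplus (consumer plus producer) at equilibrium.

Equilibrium: 315 - 5P = -93 + 3P gives P* = 51, Q* = 60.
Demand choke price: P = 63; supply starts at P = 31.
CS = ½(63 − 51)(60) = 360; PS = ½(51 − 31)(60) = 600.

Total surplus = 960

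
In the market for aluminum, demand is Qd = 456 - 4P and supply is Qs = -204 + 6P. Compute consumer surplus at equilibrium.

Consumer surplus = 4608

Equilibrium: 456 - 4P = -204 + 6P gives P* = 66, Q* = 192.
Demand choke price (Qd = 0): P = 114.
CS = ½(114 − 66)(192) = 4608.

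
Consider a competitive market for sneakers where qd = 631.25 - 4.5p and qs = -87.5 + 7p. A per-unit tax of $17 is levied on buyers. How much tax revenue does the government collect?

Tax revenue = 118643/23

Pre-tax equilibrium: p* = 62.5, q* = 350.
Tax on buyers shifts demand to qd = 631.25 − 4.5(p + 17) = 554.75 - 4.5p.
554.75 - 4.5p = -87.5 + 7p gives seller price ps = 2569/46; buyers pay pb = 2569/46 + 17 = 3351/46.
New quantity: q = 631.25 − 4.5(3351/46) = 6979/23.
Revenue = 17 × 6979/23 = 118643/23.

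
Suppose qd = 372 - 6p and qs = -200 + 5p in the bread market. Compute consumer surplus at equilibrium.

Equilibrium: 372 - 6p = -200 + 5p gives p* = 52, q* = 60.
Demand choke price (qd = 0): p = 62.
CS = ½(62 − 52)(60) = 300.

Consumer surplus = 300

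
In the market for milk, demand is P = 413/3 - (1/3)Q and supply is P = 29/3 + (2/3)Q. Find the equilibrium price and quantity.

Set the two price expressions equal: 413/3 - (1/3)Q = 29/3 + (2/3)Q.
128 = Q, so Q* = 128.
P* = 413/3 − (1/3)(128) = 95.

P* = 95, Q* = 128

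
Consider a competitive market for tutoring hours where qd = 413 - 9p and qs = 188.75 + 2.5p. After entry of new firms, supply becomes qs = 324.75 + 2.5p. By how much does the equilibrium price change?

Δp = -272/23

Original equilibrium: p* = 19.5, q* = 237.5.
New equilibrium: 413 - 9p = 324.75 + 2.5p, so 88.25 = 11.5p and p' = 353/46; q' = 413 − 9(353/46) = 15821/46.
Change in price: 353/46 − 19.5 = -272/23.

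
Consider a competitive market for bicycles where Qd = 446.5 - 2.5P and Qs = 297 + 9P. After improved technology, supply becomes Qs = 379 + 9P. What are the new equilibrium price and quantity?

Original equilibrium: P* = 13, Q* = 414.
New equilibrium: 446.5 - 2.5P = 379 + 9P, so 67.5 = 11.5P and P' = 135/23; Q' = 446.5 − 2.5(135/23) = 9932/23.

P' = 135/23, Q' = 9932/23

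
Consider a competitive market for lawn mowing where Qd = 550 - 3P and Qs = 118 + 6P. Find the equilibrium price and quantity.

P* = 48, Q* = 406

Set Qd = Qs: 550 - 3P = 118 + 6P.
432 = 9P, so P* = 48.
Q* = 550 − 3(48) = 406.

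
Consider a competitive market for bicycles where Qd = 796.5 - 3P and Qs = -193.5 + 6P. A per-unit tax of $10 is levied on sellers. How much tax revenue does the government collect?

Pre-tax equilibrium: P* = 110, Q* = 466.5.
Tax on sellers shifts supply to Qs = -193.5 + 6(P − 10) = -253.5 + 6P.
796.5 - 3P = -253.5 + 6P gives buyer price Pb = 350/3; sellers receive Ps = 350/3 − 10 = 320/3.
New quantity: Q = 796.5 − 3(350/3) = 446.5.
Revenue = 10 × 446.5 = 4465.

Tax revenue = 4465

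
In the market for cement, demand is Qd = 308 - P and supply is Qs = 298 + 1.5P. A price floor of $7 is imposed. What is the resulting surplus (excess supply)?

Equilibrium price would be P* = 4, so the floor at 7 binds.
At P = 7: Qd = 301, Qs = 308.5.
Surplus = 308.5 − 301 = 7.5.

Surplus = 7.5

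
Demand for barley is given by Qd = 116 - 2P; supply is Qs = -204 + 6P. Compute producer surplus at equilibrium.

Equilibrium: 116 - 2P = -204 + 6P gives P* = 40, Q* = 36.
Supply starts at P = 34 (where Qs = 0).
PS = ½(40 − 34)(36) = 108.

Producer surplus = 108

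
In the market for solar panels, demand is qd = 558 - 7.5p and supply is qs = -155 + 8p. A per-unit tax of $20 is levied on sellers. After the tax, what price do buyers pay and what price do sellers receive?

Pre-tax equilibrium: p* = 46, q* = 213.
Tax on sellers shifts supply to qs = -155 + 8(p − 20) = -315 + 8p.
558 - 7.5p = -315 + 8p gives buyer price pb = 1746/31; sellers receive ps = 1746/31 − 20 = 1126/31.
New quantity: q = 558 − 7.5(1746/31) = 4203/31.

Buyers pay 1746/31, sellers receive 1126/31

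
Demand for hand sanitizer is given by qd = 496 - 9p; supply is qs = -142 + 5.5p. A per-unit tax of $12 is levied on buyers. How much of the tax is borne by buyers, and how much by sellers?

Buyers bear 132/29, sellers bear 216/29

Pre-tax equilibrium: p* = 44, q* = 100.
Tax on buyers shifts demand to qd = 496 − 9(p + 12) = 388 - 9p.
388 - 9p = -142 + 5.5p gives seller price ps = 1060/29; buyers pay pb = 1060/29 + 12 = 1408/29.
New quantity: q = 496 − 9(1408/29) = 1712/29.
Buyer burden = 1408/29 − 44 = 132/29; seller burden = 44 − 1060/29 = 216/29.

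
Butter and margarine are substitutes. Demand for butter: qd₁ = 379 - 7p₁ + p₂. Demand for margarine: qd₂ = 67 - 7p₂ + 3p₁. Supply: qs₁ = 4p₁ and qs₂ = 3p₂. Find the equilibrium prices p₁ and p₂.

p₁ = 3857/107, p₂ = 1874/107

Market 1: 379 - 7p₁ + p₂ = 4p₁ → 11p₁ - p₂ = 379.
Market 2: 10p₂ - 3p₁ = 67.
Eliminating p₂: 10×(1) + 1×(2) gives 107p₁ = 3857, so p₁ = 3857/107.
Back-substitute into (2): p₂ = (67 + 3×3857/107) / 10 = 1874/107.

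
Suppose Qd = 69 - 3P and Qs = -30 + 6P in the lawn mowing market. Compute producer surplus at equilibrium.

Equilibrium: 69 - 3P = -30 + 6P gives P* = 11, Q* = 36.
Supply starts at P = 5 (where Qs = 0).
PS = ½(11 − 5)(36) = 108.

Producer surplus = 108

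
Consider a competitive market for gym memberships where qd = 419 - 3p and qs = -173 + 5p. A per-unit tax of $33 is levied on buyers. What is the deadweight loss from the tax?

Pre-tax equilibrium: p* = 74, q* = 197.
Tax on buyers shifts demand to qd = 419 − 3(p + 33) = 320 - 3p.
320 - 3p = -173 + 5p gives seller price ps = 61.625; buyers pay pb = 61.625 + 33 = 94.625.
New quantity: q = 419 − 3(94.625) = 135.125.
DWL = ½ × 33 × (197 − 135.125) = 1020.9375.

Deadweight loss = 1020.9375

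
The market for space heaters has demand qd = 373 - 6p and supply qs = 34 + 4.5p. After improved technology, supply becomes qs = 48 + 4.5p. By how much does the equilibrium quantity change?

Original equilibrium: p* = 226/7, q* = 1255/7.
New equilibrium: 373 - 6p = 48 + 4.5p, so 325 = 10.5p and p' = 650/21; q' = 373 − 6(650/21) = 1311/7.
Change in quantity: 1311/7 − 1255/7 = 8.

Δq = 8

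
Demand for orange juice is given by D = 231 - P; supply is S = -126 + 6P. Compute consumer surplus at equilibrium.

Equilibrium: 231 - P = -126 + 6P gives P* = 51, Q* = 180.
Demand choke price (D = 0): P = 231.
CS = ½(231 − 51)(180) = 16200.

Consumer surplus = 16200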